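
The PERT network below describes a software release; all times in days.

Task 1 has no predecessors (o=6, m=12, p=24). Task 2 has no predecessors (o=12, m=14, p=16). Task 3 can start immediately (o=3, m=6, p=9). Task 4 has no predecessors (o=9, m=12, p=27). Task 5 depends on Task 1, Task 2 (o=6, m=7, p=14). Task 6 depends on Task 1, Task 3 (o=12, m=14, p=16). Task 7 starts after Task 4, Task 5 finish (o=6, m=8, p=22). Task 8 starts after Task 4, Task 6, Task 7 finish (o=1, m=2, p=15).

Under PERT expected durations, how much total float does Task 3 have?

12 days

te_Task 1 = (6 + 4·12 + 24)/6 = 78/6 = 13
te_Task 2 = (12 + 4·14 + 16)/6 = 84/6 = 14
te_Task 3 = (3 + 4·6 + 9)/6 = 36/6 = 6
te_Task 4 = (9 + 4·12 + 27)/6 = 84/6 = 14
te_Task 5 = (6 + 4·7 + 14)/6 = 48/6 = 8
te_Task 6 = (12 + 4·14 + 16)/6 = 84/6 = 14
te_Task 7 = (6 + 4·8 + 22)/6 = 60/6 = 10
te_Task 8 = (1 + 4·2 + 15)/6 = 24/6 = 4

Forward pass:
ES_Task 1 = 0; EF_Task 1 = 13
ES_Task 2 = 0; EF_Task 2 = 14
ES_Task 3 = 0; EF_Task 3 = 6
ES_Task 4 = 0; EF_Task 4 = 14
ES_Task 5 = max(EF_Task 1=13, EF_Task 2=14) = 14; EF_Task 5 = 14+8 = 22
ES_Task 6 = max(EF_Task 1=13, EF_Task 3=6) = 13; EF_Task 6 = 13+14 = 27
ES_Task 7 = max(EF_Task 4=14, EF_Task 5=22) = 22; EF_Task 7 = 22+10 = 32
ES_Task 8 = max(EF_Task 4=14, EF_Task 6=27, EF_Task 7=32) = 32; EF_Task 8 = 32+4 = 36
Expected project duration μ = 36 days. Critical path: Task 2 → Task 5 → Task 7 → Task 8.

Backward pass:
LF_Task 8 = 36; LS_Task 8 = 36−4 = 32
LF_Task 7 = LS_Task 8 = 32; LS_Task 7 = 32−10 = 22
LF_Task 6 = LS_Task 8 = 32; LS_Task 6 = 32−14 = 18
LF_Task 5 = LS_Task 7 = 22; LS_Task 5 = 22−8 = 14
LF_Task 4 = min(LS_Task 7=22, LS_Task 8=32) = 22; LS_Task 4 = 22−14 = 8
LF_Task 3 = LS_Task 6 = 18; LS_Task 3 = 18−6 = 12
LF_Task 2 = LS_Task 5 = 14; LS_Task 2 = 14−14 = 0
LF_Task 1 = min(LS_Task 5=14, LS_Task 6=18) = 14; LS_Task 1 = 14−13 = 1
Slack_Task 3 = LS_Task 3 − ES_Task 3 = 12 − 0 = 12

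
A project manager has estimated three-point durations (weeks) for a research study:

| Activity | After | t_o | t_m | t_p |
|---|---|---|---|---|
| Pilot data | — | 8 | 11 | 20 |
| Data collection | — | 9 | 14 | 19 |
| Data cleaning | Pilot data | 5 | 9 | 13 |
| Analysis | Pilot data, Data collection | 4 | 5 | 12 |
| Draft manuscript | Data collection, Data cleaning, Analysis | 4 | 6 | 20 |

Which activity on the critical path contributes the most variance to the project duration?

te_Pilot data = (8 + 4·11 + 20)/6 = 72/6 = 12; σ²_Pilot data = ((20−8)/6)² = 4.000
te_Data collection = (9 + 4·14 + 19)/6 = 84/6 = 14; σ²_Data collection = ((19−9)/6)² = 2.778
te_Data cleaning = (5 + 4·9 + 13)/6 = 54/6 = 9; σ²_Data cleaning = ((13−5)/6)² = 1.778
te_Analysis = (4 + 4·5 + 12)/6 = 36/6 = 6; σ²_Analysis = ((12−4)/6)² = 1.778
te_Draft manuscript = (4 + 4·6 + 20)/6 = 48/6 = 8; σ²_Draft manuscript = ((20−4)/6)² = 7.111

Forward pass:
ES_Pilot data = 0; EF_Pilot data = 12
ES_Data collection = 0; EF_Data collection = 14
ES_Data cleaning = 12; EF_Data cleaning = 12+9 = 21
ES_Analysis = max(EF_Pilot data=12, EF_Data collection=14) = 14; EF_Analysis = 14+6 = 20
ES_Draft manuscript = max(EF_Data collection=14, EF_Data cleaning=21, EF_Analysis=20) = 21; EF_Draft manuscript = 21+8 = 29
Expected project duration μ = 29 weeks. Critical path: Pilot data → Data cleaning → Draft manuscript.

Variances on critical path: σ²_Pilot data=4.000, σ²_Data cleaning=1.778, σ²_Draft manuscript=7.111.
Largest is σ²_Draft manuscript = 7.111.

Draft manuscript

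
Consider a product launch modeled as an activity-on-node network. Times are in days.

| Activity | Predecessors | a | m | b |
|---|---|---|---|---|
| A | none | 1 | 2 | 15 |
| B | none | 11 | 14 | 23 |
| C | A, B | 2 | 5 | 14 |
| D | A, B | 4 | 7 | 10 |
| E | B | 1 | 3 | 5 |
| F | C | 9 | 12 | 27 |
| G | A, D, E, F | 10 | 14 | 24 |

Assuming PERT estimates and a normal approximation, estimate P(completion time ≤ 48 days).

0.336

te_A = (1 + 4·2 + 15)/6 = 24/6 = 4; σ²_A = ((15−1)/6)² = 5.444
te_B = (11 + 4·14 + 23)/6 = 90/6 = 15; σ²_B = ((23−11)/6)² = 4.000
te_C = (2 + 4·5 + 14)/6 = 36/6 = 6; σ²_C = ((14−2)/6)² = 4.000
te_D = (4 + 4·7 + 10)/6 = 42/6 = 7; σ²_D = ((10−4)/6)² = 1.000
te_E = (1 + 4·3 + 5)/6 = 18/6 = 3; σ²_E = ((5−1)/6)² = 0.444
te_F = (9 + 4·12 + 27)/6 = 84/6 = 14; σ²_F = ((27−9)/6)² = 9.000
te_G = (10 + 4·14 + 24)/6 = 90/6 = 15; σ²_G = ((24−10)/6)² = 5.444

Forward pass:
ES_A = 0; EF_A = 4
ES_B = 0; EF_B = 15
ES_C = max(EF_A=4, EF_B=15) = 15; EF_C = 15+6 = 21
ES_D = max(EF_A=4, EF_B=15) = 15; EF_D = 15+7 = 22
ES_E = 15; EF_E = 15+3 = 18
ES_F = 21; EF_F = 21+14 = 35
ES_G = max(EF_A=4, EF_D=22, EF_E=18, EF_F=35) = 35; EF_G = 35+15 = 50
Expected project duration μ = 50 days. Critical path: B → C → F → G.

Variance along critical path = 4.000 + 4.000 + 9.000 + 5.444 = 22.444; σ = √22.444 = 4.738 days.
Z = (48 − 50) / 4.738 = -0.422
P(T ≤ 48) = Φ(-0.422) ≈ 0.336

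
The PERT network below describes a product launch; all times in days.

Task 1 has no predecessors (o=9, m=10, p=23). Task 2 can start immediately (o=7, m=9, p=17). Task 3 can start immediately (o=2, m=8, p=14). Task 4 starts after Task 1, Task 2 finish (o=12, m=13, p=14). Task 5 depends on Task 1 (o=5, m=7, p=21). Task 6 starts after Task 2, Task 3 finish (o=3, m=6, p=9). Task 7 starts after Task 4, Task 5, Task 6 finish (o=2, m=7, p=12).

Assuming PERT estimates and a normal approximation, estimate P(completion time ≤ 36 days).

0.917

te_Task 1 = (9 + 4·10 + 23)/6 = 72/6 = 12; σ²_Task 1 = ((23−9)/6)² = 5.444
te_Task 2 = (7 + 4·9 + 17)/6 = 60/6 = 10; σ²_Task 2 = ((17−7)/6)² = 2.778
te_Task 3 = (2 + 4·8 + 14)/6 = 48/6 = 8; σ²_Task 3 = ((14−2)/6)² = 4.000
te_Task 4 = (12 + 4·13 + 14)/6 = 78/6 = 13; σ²_Task 4 = ((14−12)/6)² = 0.111
te_Task 5 = (5 + 4·7 + 21)/6 = 54/6 = 9; σ²_Task 5 = ((21−5)/6)² = 7.111
te_Task 6 = (3 + 4·6 + 9)/6 = 36/6 = 6; σ²_Task 6 = ((9−3)/6)² = 1.000
te_Task 7 = (2 + 4·7 + 12)/6 = 42/6 = 7; σ²_Task 7 = ((12−2)/6)² = 2.778

Forward pass:
ES_Task 1 = 0; EF_Task 1 = 12
ES_Task 2 = 0; EF_Task 2 = 10
ES_Task 3 = 0; EF_Task 3 = 8
ES_Task 4 = max(EF_Task 1=12, EF_Task 2=10) = 12; EF_Task 4 = 12+13 = 25
ES_Task 5 = 12; EF_Task 5 = 12+9 = 21
ES_Task 6 = max(EF_Task 2=10, EF_Task 3=8) = 10; EF_Task 6 = 10+6 = 16
ES_Task 7 = max(EF_Task 4=25, EF_Task 5=21, EF_Task 6=16) = 25; EF_Task 7 = 25+7 = 32
Expected project duration μ = 32 days. Critical path: Task 1 → Task 4 → Task 7.

Variance along critical path = 5.444 + 0.111 + 2.778 = 8.333; σ = √8.333 = 2.887 days.
Z = (36 − 32) / 2.887 = 1.386
P(T ≤ 36) = Φ(1.386) ≈ 0.917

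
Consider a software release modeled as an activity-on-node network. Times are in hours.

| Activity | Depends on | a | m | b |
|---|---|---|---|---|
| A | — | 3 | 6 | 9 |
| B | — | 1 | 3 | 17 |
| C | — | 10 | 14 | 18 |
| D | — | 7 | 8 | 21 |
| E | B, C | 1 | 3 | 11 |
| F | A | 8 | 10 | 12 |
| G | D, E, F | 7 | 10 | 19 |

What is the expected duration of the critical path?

te_A = (3 + 4·6 + 9)/6 = 36/6 = 6
te_B = (1 + 4·3 + 17)/6 = 30/6 = 5
te_C = (10 + 4·14 + 18)/6 = 84/6 = 14
te_D = (7 + 4·8 + 21)/6 = 60/6 = 10
te_E = (1 + 4·3 + 11)/6 = 24/6 = 4
te_F = (8 + 4·10 + 12)/6 = 60/6 = 10
te_G = (7 + 4·10 + 19)/6 = 66/6 = 11

Forward pass:
ES_A = 0; EF_A = 6
ES_B = 0; EF_B = 5
ES_C = 0; EF_C = 14
ES_D = 0; EF_D = 10
ES_E = max(EF_B=5, EF_C=14) = 14; EF_E = 14+4 = 18
ES_F = 6; EF_F = 6+10 = 16
ES_G = max(EF_D=10, EF_E=18, EF_F=16) = 18; EF_G = 18+11 = 29
Expected project duration μ = 29 hours. Critical path: C → E → G.

29 hours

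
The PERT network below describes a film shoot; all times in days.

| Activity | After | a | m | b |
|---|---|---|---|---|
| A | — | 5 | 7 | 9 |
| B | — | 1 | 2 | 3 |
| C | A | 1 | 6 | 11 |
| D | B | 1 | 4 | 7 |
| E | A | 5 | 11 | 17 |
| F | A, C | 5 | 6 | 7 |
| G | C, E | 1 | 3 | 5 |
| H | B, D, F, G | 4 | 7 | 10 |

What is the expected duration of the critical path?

28 days

te_A = (5 + 4·7 + 9)/6 = 42/6 = 7
te_B = (1 + 4·2 + 3)/6 = 12/6 = 2
te_C = (1 + 4·6 + 11)/6 = 36/6 = 6
te_D = (1 + 4·4 + 7)/6 = 24/6 = 4
te_E = (5 + 4·11 + 17)/6 = 66/6 = 11
te_F = (5 + 4·6 + 7)/6 = 36/6 = 6
te_G = (1 + 4·3 + 5)/6 = 18/6 = 3
te_H = (4 + 4·7 + 10)/6 = 42/6 = 7

Forward pass:
ES_A = 0; EF_A = 7
ES_B = 0; EF_B = 2
ES_C = 7; EF_C = 7+6 = 13
ES_D = 2; EF_D = 2+4 = 6
ES_E = 7; EF_E = 7+11 = 18
ES_F = max(EF_A=7, EF_C=13) = 13; EF_F = 13+6 = 19
ES_G = max(EF_C=13, EF_E=18) = 18; EF_G = 18+3 = 21
ES_H = max(EF_B=2, EF_D=6, EF_F=19, EF_G=21) = 21; EF_H = 21+7 = 28
Expected project duration μ = 28 days. Critical path: A → E → G → H.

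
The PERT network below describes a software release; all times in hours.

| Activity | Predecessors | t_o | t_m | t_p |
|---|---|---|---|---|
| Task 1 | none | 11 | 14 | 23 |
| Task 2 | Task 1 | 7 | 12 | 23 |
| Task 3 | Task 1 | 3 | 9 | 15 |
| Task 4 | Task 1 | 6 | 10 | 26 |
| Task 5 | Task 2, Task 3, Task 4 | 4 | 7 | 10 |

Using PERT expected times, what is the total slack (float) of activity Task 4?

te_Task 1 = (11 + 4·14 + 23)/6 = 90/6 = 15
te_Task 2 = (7 + 4·12 + 23)/6 = 78/6 = 13
te_Task 3 = (3 + 4·9 + 15)/6 = 54/6 = 9
te_Task 4 = (6 + 4·10 + 26)/6 = 72/6 = 12
te_Task 5 = (4 + 4·7 + 10)/6 = 42/6 = 7

Forward pass:
ES_Task 1 = 0; EF_Task 1 = 15
ES_Task 2 = 15; EF_Task 2 = 15+13 = 28
ES_Task 3 = 15; EF_Task 3 = 15+9 = 24
ES_Task 4 = 15; EF_Task 4 = 15+12 = 27
ES_Task 5 = max(EF_Task 2=28, EF_Task 3=24, EF_Task 4=27) = 28; EF_Task 5 = 28+7 = 35
Expected project duration μ = 35 hours. Critical path: Task 1 → Task 2 → Task 5.

Backward pass:
LF_Task 5 = 35; LS_Task 5 = 35−7 = 28
LF_Task 4 = LS_Task 5 = 28; LS_Task 4 = 28−12 = 16
LF_Task 3 = LS_Task 5 = 28; LS_Task 3 = 28−9 = 19
LF_Task 2 = LS_Task 5 = 28; LS_Task 2 = 28−13 = 15
LF_Task 1 = min(LS_Task 2=15, LS_Task 3=19, LS_Task 4=16) = 15; LS_Task 1 = 15−15 = 0
Slack_Task 4 = LS_Task 4 − ES_Task 4 = 16 − 15 = 1

1 hours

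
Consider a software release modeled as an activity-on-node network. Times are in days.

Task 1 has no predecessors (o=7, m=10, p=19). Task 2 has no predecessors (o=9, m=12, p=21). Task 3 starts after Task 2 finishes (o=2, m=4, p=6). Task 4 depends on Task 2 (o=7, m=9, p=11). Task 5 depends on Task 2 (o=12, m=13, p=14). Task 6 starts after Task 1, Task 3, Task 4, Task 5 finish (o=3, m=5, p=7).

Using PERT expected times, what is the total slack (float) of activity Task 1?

15 days

te_Task 1 = (7 + 4·10 + 19)/6 = 66/6 = 11
te_Task 2 = (9 + 4·12 + 21)/6 = 78/6 = 13
te_Task 3 = (2 + 4·4 + 6)/6 = 24/6 = 4
te_Task 4 = (7 + 4·9 + 11)/6 = 54/6 = 9
te_Task 5 = (12 + 4·13 + 14)/6 = 78/6 = 13
te_Task 6 = (3 + 4·5 + 7)/6 = 30/6 = 5

Forward pass:
ES_Task 1 = 0; EF_Task 1 = 11
ES_Task 2 = 0; EF_Task 2 = 13
ES_Task 3 = 13; EF_Task 3 = 13+4 = 17
ES_Task 4 = 13; EF_Task 4 = 13+9 = 22
ES_Task 5 = 13; EF_Task 5 = 13+13 = 26
ES_Task 6 = max(EF_Task 1=11, EF_Task 3=17, EF_Task 4=22, EF_Task 5=26) = 26; EF_Task 6 = 26+5 = 31
Expected project duration μ = 31 days. Critical path: Task 2 → Task 5 → Task 6.

Backward pass:
LF_Task 6 = 31; LS_Task 6 = 31−5 = 26
LF_Task 5 = LS_Task 6 = 26; LS_Task 5 = 26−13 = 13
LF_Task 4 = LS_Task 6 = 26; LS_Task 4 = 26−9 = 17
LF_Task 3 = LS_Task 6 = 26; LS_Task 3 = 26−4 = 22
LF_Task 2 = min(LS_Task 3=22, LS_Task 4=17, LS_Task 5=13) = 13; LS_Task 2 = 13−13 = 0
LF_Task 1 = LS_Task 6 = 26; LS_Task 1 = 26−11 = 15
Slack_Task 1 = LS_Task 1 − ES_Task 1 = 15 − 0 = 15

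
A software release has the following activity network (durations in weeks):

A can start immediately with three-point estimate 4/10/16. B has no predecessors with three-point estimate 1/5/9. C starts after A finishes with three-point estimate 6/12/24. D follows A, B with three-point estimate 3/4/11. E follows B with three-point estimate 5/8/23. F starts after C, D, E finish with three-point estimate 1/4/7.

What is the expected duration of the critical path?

27 weeks

te_A = (4 + 4·10 + 16)/6 = 60/6 = 10
te_B = (1 + 4·5 + 9)/6 = 30/6 = 5
te_C = (6 + 4·12 + 24)/6 = 78/6 = 13
te_D = (3 + 4·4 + 11)/6 = 30/6 = 5
te_E = (5 + 4·8 + 23)/6 = 60/6 = 10
te_F = (1 + 4·4 + 7)/6 = 24/6 = 4

Forward pass:
ES_A = 0; EF_A = 10
ES_B = 0; EF_B = 5
ES_C = 10; EF_C = 10+13 = 23
ES_D = max(EF_A=10, EF_B=5) = 10; EF_D = 10+5 = 15
ES_E = 5; EF_E = 5+10 = 15
ES_F = max(EF_C=23, EF_D=15, EF_E=15) = 23; EF_F = 23+4 = 27
Expected project duration μ = 27 weeks. Critical path: A → C → F.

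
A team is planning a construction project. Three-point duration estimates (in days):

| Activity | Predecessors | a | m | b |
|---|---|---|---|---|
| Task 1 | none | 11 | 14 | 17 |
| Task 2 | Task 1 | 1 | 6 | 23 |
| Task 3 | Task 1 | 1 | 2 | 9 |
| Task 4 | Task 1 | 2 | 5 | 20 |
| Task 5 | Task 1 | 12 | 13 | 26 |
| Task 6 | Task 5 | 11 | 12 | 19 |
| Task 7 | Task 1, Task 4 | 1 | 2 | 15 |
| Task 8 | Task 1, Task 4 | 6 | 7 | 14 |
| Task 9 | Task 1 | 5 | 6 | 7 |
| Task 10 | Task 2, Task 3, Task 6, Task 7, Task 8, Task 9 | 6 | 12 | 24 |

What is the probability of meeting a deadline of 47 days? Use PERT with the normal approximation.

te_Task 1 = (11 + 4·14 + 17)/6 = 84/6 = 14; σ²_Task 1 = ((17−11)/6)² = 1.000
te_Task 2 = (1 + 4·6 + 23)/6 = 48/6 = 8; σ²_Task 2 = ((23−1)/6)² = 13.444
te_Task 3 = (1 + 4·2 + 9)/6 = 18/6 = 3; σ²_Task 3 = ((9−1)/6)² = 1.778
te_Task 4 = (2 + 4·5 + 20)/6 = 42/6 = 7; σ²_Task 4 = ((20−2)/6)² = 9.000
te_Task 5 = (12 + 4·13 + 26)/6 = 90/6 = 15; σ²_Task 5 = ((26−12)/6)² = 5.444
te_Task 6 = (11 + 4·12 + 19)/6 = 78/6 = 13; σ²_Task 6 = ((19−11)/6)² = 1.778
te_Task 7 = (1 + 4·2 + 15)/6 = 24/6 = 4; σ²_Task 7 = ((15−1)/6)² = 5.444
te_Task 8 = (6 + 4·7 + 14)/6 = 48/6 = 8; σ²_Task 8 = ((14−6)/6)² = 1.778
te_Task 9 = (5 + 4·6 + 7)/6 = 36/6 = 6; σ²_Task 9 = ((7−5)/6)² = 0.111
te_Task 10 = (6 + 4·12 + 24)/6 = 78/6 = 13; σ²_Task 10 = ((24−6)/6)² = 9.000

Forward pass:
ES_Task 1 = 0; EF_Task 1 = 14
ES_Task 2 = 14; EF_Task 2 = 14+8 = 22
ES_Task 3 = 14; EF_Task 3 = 14+3 = 17
ES_Task 4 = 14; EF_Task 4 = 14+7 = 21
ES_Task 5 = 14; EF_Task 5 = 14+15 = 29
ES_Task 6 = 29; EF_Task 6 = 29+13 = 42
ES_Task 7 = max(EF_Task 1=14, EF_Task 4=21) = 21; EF_Task 7 = 21+4 = 25
ES_Task 8 = max(EF_Task 1=14, EF_Task 4=21) = 21; EF_Task 8 = 21+8 = 29
ES_Task 9 = 14; EF_Task 9 = 14+6 = 20
ES_Task 10 = max(EF_Task 2=22, EF_Task 3=17, EF_Task 6=42, EF_Task 7=25, EF_Task 8=29, EF_Task 9=20) = 42; EF_Task 10 = 42+13 = 55
Expected project duration μ = 55 days. Critical path: Task 1 → Task 5 → Task 6 → Task 10.

Variance along critical path = 1.000 + 5.444 + 1.778 + 9.000 = 17.222; σ = √17.222 = 4.150 days.
Z = (47 − 55) / 4.150 = -1.928
P(T ≤ 47) = Φ(-1.928) ≈ 0.027

0.027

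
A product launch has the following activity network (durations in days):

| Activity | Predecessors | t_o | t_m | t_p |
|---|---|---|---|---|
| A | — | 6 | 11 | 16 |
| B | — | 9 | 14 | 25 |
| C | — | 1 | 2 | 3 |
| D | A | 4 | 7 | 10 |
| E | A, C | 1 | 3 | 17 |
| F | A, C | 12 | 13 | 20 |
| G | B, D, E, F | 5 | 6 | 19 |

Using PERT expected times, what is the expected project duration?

te_A = (6 + 4·11 + 16)/6 = 66/6 = 11
te_B = (9 + 4·14 + 25)/6 = 90/6 = 15
te_C = (1 + 4·2 + 3)/6 = 12/6 = 2
te_D = (4 + 4·7 + 10)/6 = 42/6 = 7
te_E = (1 + 4·3 + 17)/6 = 30/6 = 5
te_F = (12 + 4·13 + 20)/6 = 84/6 = 14
te_G = (5 + 4·6 + 19)/6 = 48/6 = 8

Forward pass:
ES_A = 0; EF_A = 11
ES_B = 0; EF_B = 15
ES_C = 0; EF_C = 2
ES_D = 11; EF_D = 11+7 = 18
ES_E = max(EF_A=11, EF_C=2) = 11; EF_E = 11+5 = 16
ES_F = max(EF_A=11, EF_C=2) = 11; EF_F = 11+14 = 25
ES_G = max(EF_B=15, EF_D=18, EF_E=16, EF_F=25) = 25; EF_G = 25+8 = 33
Expected project duration μ = 33 days. Critical path: A → F → G.

33 days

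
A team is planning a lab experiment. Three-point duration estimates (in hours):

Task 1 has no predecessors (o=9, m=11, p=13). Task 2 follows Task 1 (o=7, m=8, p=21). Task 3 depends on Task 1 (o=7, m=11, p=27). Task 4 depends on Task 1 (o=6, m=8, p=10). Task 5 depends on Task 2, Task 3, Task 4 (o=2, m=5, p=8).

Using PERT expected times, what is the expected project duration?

29 hours

te_Task 1 = (9 + 4·11 + 13)/6 = 66/6 = 11
te_Task 2 = (7 + 4·8 + 21)/6 = 60/6 = 10
te_Task 3 = (7 + 4·11 + 27)/6 = 78/6 = 13
te_Task 4 = (6 + 4·8 + 10)/6 = 48/6 = 8
te_Task 5 = (2 + 4·5 + 8)/6 = 30/6 = 5

Forward pass:
ES_Task 1 = 0; EF_Task 1 = 11
ES_Task 2 = 11; EF_Task 2 = 11+10 = 21
ES_Task 3 = 11; EF_Task 3 = 11+13 = 24
ES_Task 4 = 11; EF_Task 4 = 11+8 = 19
ES_Task 5 = max(EF_Task 2=21, EF_Task 3=24, EF_Task 4=19) = 24; EF_Task 5 = 24+5 = 29
Expected project duration μ = 29 hours. Critical path: Task 1 → Task 3 → Task 5.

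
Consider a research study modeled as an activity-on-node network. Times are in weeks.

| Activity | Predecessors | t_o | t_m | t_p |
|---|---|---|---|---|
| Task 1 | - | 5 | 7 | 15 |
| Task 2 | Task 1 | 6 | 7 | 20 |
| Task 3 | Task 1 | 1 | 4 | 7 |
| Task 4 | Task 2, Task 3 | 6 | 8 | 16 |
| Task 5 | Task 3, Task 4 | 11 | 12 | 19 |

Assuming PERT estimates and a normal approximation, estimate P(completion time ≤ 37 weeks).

te_Task 1 = (5 + 4·7 + 15)/6 = 48/6 = 8; σ²_Task 1 = ((15−5)/6)² = 2.778
te_Task 2 = (6 + 4·7 + 20)/6 = 54/6 = 9; σ²_Task 2 = ((20−6)/6)² = 5.444
te_Task 3 = (1 + 4·4 + 7)/6 = 24/6 = 4; σ²_Task 3 = ((7−1)/6)² = 1.000
te_Task 4 = (6 + 4·8 + 16)/6 = 54/6 = 9; σ²_Task 4 = ((16−6)/6)² = 2.778
te_Task 5 = (11 + 4·12 + 19)/6 = 78/6 = 13; σ²_Task 5 = ((19−11)/6)² = 1.778

Forward pass:
ES_Task 1 = 0; EF_Task 1 = 8
ES_Task 2 = 8; EF_Task 2 = 8+9 = 17
ES_Task 3 = 8; EF_Task 3 = 8+4 = 12
ES_Task 4 = max(EF_Task 2=17, EF_Task 3=12) = 17; EF_Task 4 = 17+9 = 26
ES_Task 5 = max(EF_Task 3=12, EF_Task 4=26) = 26; EF_Task 5 = 26+13 = 39
Expected project duration μ = 39 weeks. Critical path: Task 1 → Task 2 → Task 4 → Task 5.

Variance along critical path = 2.778 + 5.444 + 2.778 + 1.778 = 12.778; σ = √12.778 = 3.575 weeks.
Z = (37 − 39) / 3.575 = -0.560
P(T ≤ 37) = Φ(-0.560) ≈ 0.288

0.288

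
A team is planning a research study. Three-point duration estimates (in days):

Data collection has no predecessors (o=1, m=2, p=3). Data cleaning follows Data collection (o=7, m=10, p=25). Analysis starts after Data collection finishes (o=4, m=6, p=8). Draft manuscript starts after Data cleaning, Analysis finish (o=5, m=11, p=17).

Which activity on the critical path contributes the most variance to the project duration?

Data cleaning

te_Data collection = (1 + 4·2 + 3)/6 = 12/6 = 2; σ²_Data collection = ((3−1)/6)² = 0.111
te_Data cleaning = (7 + 4·10 + 25)/6 = 72/6 = 12; σ²_Data cleaning = ((25−7)/6)² = 9.000
te_Analysis = (4 + 4·6 + 8)/6 = 36/6 = 6; σ²_Analysis = ((8−4)/6)² = 0.444
te_Draft manuscript = (5 + 4·11 + 17)/6 = 66/6 = 11; σ²_Draft manuscript = ((17−5)/6)² = 4.000

Forward pass:
ES_Data collection = 0; EF_Data collection = 2
ES_Data cleaning = 2; EF_Data cleaning = 2+12 = 14
ES_Analysis = 2; EF_Analysis = 2+6 = 8
ES_Draft manuscript = max(EF_Data cleaning=14, EF_Analysis=8) = 14; EF_Draft manuscript = 14+11 = 25
Expected project duration μ = 25 days. Critical path: Data collection → Data cleaning → Draft manuscript.

Variances on critical path: σ²_Data collection=0.111, σ²_Data cleaning=9.000, σ²_Draft manuscript=4.000.
Largest is σ²_Data cleaning = 9.000.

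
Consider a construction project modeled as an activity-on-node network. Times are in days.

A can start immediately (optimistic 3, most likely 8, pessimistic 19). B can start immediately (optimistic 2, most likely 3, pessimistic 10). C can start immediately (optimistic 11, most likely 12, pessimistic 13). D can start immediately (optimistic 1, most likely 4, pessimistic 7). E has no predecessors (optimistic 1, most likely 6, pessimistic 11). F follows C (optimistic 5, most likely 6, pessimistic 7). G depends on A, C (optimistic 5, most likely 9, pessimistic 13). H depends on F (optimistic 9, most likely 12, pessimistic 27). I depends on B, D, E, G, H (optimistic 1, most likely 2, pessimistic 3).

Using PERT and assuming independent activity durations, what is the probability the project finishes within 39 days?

0.949

te_A = (3 + 4·8 + 19)/6 = 54/6 = 9; σ²_A = ((19−3)/6)² = 7.111
te_B = (2 + 4·3 + 10)/6 = 24/6 = 4; σ²_B = ((10−2)/6)² = 1.778
te_C = (11 + 4·12 + 13)/6 = 72/6 = 12; σ²_C = ((13−11)/6)² = 0.111
te_D = (1 + 4·4 + 7)/6 = 24/6 = 4; σ²_D = ((7−1)/6)² = 1.000
te_E = (1 + 4·6 + 11)/6 = 36/6 = 6; σ²_E = ((11−1)/6)² = 2.778
te_F = (5 + 4·6 + 7)/6 = 36/6 = 6; σ²_F = ((7−5)/6)² = 0.111
te_G = (5 + 4·9 + 13)/6 = 54/6 = 9; σ²_G = ((13−5)/6)² = 1.778
te_H = (9 + 4·12 + 27)/6 = 84/6 = 14; σ²_H = ((27−9)/6)² = 9.000
te_I = (1 + 4·2 + 3)/6 = 12/6 = 2; σ²_I = ((3−1)/6)² = 0.111

Forward pass:
ES_A = 0; EF_A = 9
ES_B = 0; EF_B = 4
ES_C = 0; EF_C = 12
ES_D = 0; EF_D = 4
ES_E = 0; EF_E = 6
ES_F = 12; EF_F = 12+6 = 18
ES_G = max(EF_A=9, EF_C=12) = 12; EF_G = 12+9 = 21
ES_H = 18; EF_H = 18+14 = 32
ES_I = max(EF_B=4, EF_D=4, EF_E=6, EF_G=21, EF_H=32) = 32; EF_I = 32+2 = 34
Expected project duration μ = 34 days. Critical path: C → F → H → I.

Variance along critical path = 0.111 + 0.111 + 9.000 + 0.111 = 9.333; σ = √9.333 = 3.055 days.
Z = (39 − 34) / 3.055 = 1.637
P(T ≤ 39) = Φ(1.637) ≈ 0.949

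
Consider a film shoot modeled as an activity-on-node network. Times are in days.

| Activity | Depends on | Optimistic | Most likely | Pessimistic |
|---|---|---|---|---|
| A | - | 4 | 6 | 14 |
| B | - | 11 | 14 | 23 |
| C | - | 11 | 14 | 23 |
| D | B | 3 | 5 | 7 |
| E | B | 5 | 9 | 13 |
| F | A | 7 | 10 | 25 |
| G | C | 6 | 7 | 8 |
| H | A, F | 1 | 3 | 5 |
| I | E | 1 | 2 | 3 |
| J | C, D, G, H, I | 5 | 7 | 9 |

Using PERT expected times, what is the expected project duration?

te_A = (4 + 4·6 + 14)/6 = 42/6 = 7
te_B = (11 + 4·14 + 23)/6 = 90/6 = 15
te_C = (11 + 4·14 + 23)/6 = 90/6 = 15
te_D = (3 + 4·5 + 7)/6 = 30/6 = 5
te_E = (5 + 4·9 + 13)/6 = 54/6 = 9
te_F = (7 + 4·10 + 25)/6 = 72/6 = 12
te_G = (6 + 4·7 + 8)/6 = 42/6 = 7
te_H = (1 + 4·3 + 5)/6 = 18/6 = 3
te_I = (1 + 4·2 + 3)/6 = 12/6 = 2
te_J = (5 + 4·7 + 9)/6 = 42/6 = 7

Forward pass:
ES_A = 0; EF_A = 7
ES_B = 0; EF_B = 15
ES_C = 0; EF_C = 15
ES_D = 15; EF_D = 15+5 = 20
ES_E = 15; EF_E = 15+9 = 24
ES_F = 7; EF_F = 7+12 = 19
ES_G = 15; EF_G = 15+7 = 22
ES_H = max(EF_A=7, EF_F=19) = 19; EF_H = 19+3 = 22
ES_I = 24; EF_I = 24+2 = 26
ES_J = max(EF_C=15, EF_D=20, EF_G=22, EF_H=22, EF_I=26) = 26; EF_J = 26+7 = 33
Expected project duration μ = 33 days. Critical path: B → E → I → J.

33 days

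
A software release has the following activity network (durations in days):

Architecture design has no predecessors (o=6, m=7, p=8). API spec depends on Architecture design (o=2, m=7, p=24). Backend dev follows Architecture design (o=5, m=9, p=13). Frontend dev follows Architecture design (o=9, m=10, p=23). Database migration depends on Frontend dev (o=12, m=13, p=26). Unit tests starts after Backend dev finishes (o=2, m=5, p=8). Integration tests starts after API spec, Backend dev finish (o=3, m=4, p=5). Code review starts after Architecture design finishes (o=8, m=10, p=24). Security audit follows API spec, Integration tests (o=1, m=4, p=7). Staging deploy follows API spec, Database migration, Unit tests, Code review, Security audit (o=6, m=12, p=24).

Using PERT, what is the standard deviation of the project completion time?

te_Architecture design = (6 + 4·7 + 8)/6 = 42/6 = 7; σ²_Architecture design = ((8−6)/6)² = 0.111
te_API spec = (2 + 4·7 + 24)/6 = 54/6 = 9; σ²_API spec = ((24−2)/6)² = 13.444
te_Backend dev = (5 + 4·9 + 13)/6 = 54/6 = 9; σ²_Backend dev = ((13−5)/6)² = 1.778
te_Frontend dev = (9 + 4·10 + 23)/6 = 72/6 = 12; σ²_Frontend dev = ((23−9)/6)² = 5.444
te_Database migration = (12 + 4·13 + 26)/6 = 90/6 = 15; σ²_Database migration = ((26−12)/6)² = 5.444
te_Unit tests = (2 + 4·5 + 8)/6 = 30/6 = 5; σ²_Unit tests = ((8−2)/6)² = 1.000
te_Integration tests = (3 + 4·4 + 5)/6 = 24/6 = 4; σ²_Integration tests = ((5−3)/6)² = 0.111
te_Code review = (8 + 4·10 + 24)/6 = 72/6 = 12; σ²_Code review = ((24−8)/6)² = 7.111
te_Security audit = (1 + 4·4 + 7)/6 = 24/6 = 4; σ²_Security audit = ((7−1)/6)² = 1.000
te_Staging deploy = (6 + 4·12 + 24)/6 = 78/6 = 13; σ²_Staging deploy = ((24−6)/6)² = 9.000

Forward pass:
ES_Architecture design = 0; EF_Architecture design = 7
ES_API spec = 7; EF_API spec = 7+9 = 16
ES_Backend dev = 7; EF_Backend dev = 7+9 = 16
ES_Frontend dev = 7; EF_Frontend dev = 7+12 = 19
ES_Database migration = 19; EF_Database migration = 19+15 = 34
ES_Unit tests = 16; EF_Unit tests = 16+5 = 21
ES_Integration tests = max(EF_API spec=16, EF_Backend dev=16) = 16; EF_Integration tests = 16+4 = 20
ES_Code review = 7; EF_Code review = 7+12 = 19
ES_Security audit = max(EF_API spec=16, EF_Integration tests=20) = 20; EF_Security audit = 20+4 = 24
ES_Staging deploy = max(EF_API spec=16, EF_Database migration=34, EF_Unit tests=21, EF_Code review=19, EF_Security audit=24) = 34; EF_Staging deploy = 34+13 = 47
Expected project duration μ = 47 days. Critical path: Architecture design → Frontend dev → Database migration → Staging deploy.

Variance along critical path = 0.111 + 5.444 + 5.444 + 9.000 = 20.000
σ = √20.000 = 4.472 days

4.47 days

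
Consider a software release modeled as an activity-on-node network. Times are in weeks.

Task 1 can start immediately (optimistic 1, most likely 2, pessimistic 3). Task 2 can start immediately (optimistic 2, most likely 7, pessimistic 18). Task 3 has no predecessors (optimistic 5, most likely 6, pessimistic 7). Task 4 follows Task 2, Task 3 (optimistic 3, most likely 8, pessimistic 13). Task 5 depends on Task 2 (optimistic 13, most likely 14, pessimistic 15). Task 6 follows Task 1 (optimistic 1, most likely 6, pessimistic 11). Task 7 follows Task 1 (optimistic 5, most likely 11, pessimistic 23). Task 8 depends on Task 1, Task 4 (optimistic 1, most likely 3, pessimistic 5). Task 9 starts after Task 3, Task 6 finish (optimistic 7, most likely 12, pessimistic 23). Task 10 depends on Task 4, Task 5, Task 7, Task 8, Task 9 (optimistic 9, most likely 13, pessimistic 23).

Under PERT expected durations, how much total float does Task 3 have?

3 weeks

te_Task 1 = (1 + 4·2 + 3)/6 = 12/6 = 2
te_Task 2 = (2 + 4·7 + 18)/6 = 48/6 = 8
te_Task 3 = (5 + 4·6 + 7)/6 = 36/6 = 6
te_Task 4 = (3 + 4·8 + 13)/6 = 48/6 = 8
te_Task 5 = (13 + 4·14 + 15)/6 = 84/6 = 14
te_Task 6 = (1 + 4·6 + 11)/6 = 36/6 = 6
te_Task 7 = (5 + 4·11 + 23)/6 = 72/6 = 12
te_Task 8 = (1 + 4·3 + 5)/6 = 18/6 = 3
te_Task 9 = (7 + 4·12 + 23)/6 = 78/6 = 13
te_Task 10 = (9 + 4·13 + 23)/6 = 84/6 = 14

Forward pass:
ES_Task 1 = 0; EF_Task 1 = 2
ES_Task 2 = 0; EF_Task 2 = 8
ES_Task 3 = 0; EF_Task 3 = 6
ES_Task 4 = max(EF_Task 2=8, EF_Task 3=6) = 8; EF_Task 4 = 8+8 = 16
ES_Task 5 = 8; EF_Task 5 = 8+14 = 22
ES_Task 6 = 2; EF_Task 6 = 2+6 = 8
ES_Task 7 = 2; EF_Task 7 = 2+12 = 14
ES_Task 8 = max(EF_Task 1=2, EF_Task 4=16) = 16; EF_Task 8 = 16+3 = 19
ES_Task 9 = max(EF_Task 3=6, EF_Task 6=8) = 8; EF_Task 9 = 8+13 = 21
ES_Task 10 = max(EF_Task 4=16, EF_Task 5=22, EF_Task 7=14, EF_Task 8=19, EF_Task 9=21) = 22; EF_Task 10 = 22+14 = 36
Expected project duration μ = 36 weeks. Critical path: Task 2 → Task 5 → Task 10.

Backward pass:
LF_Task 10 = 36; LS_Task 10 = 36−14 = 22
LF_Task 9 = LS_Task 10 = 22; LS_Task 9 = 22−13 = 9
LF_Task 8 = LS_Task 10 = 22; LS_Task 8 = 22−3 = 19
LF_Task 7 = LS_Task 10 = 22; LS_Task 7 = 22−12 = 10
LF_Task 6 = LS_Task 9 = 9; LS_Task 6 = 9−6 = 3
LF_Task 5 = LS_Task 10 = 22; LS_Task 5 = 22−14 = 8
LF_Task 4 = min(LS_Task 8=19, LS_Task 10=22) = 19; LS_Task 4 = 19−8 = 11
LF_Task 3 = min(LS_Task 4=11, LS_Task 9=9) = 9; LS_Task 3 = 9−6 = 3
LF_Task 2 = min(LS_Task 4=11, LS_Task 5=8) = 8; LS_Task 2 = 8−8 = 0
LF_Task 1 = min(LS_Task 6=3, LS_Task 7=10, LS_Task 8=19) = 3; LS_Task 1 = 3−2 = 1
Slack_Task 3 = LS_Task 3 − ES_Task 3 = 3 − 0 = 3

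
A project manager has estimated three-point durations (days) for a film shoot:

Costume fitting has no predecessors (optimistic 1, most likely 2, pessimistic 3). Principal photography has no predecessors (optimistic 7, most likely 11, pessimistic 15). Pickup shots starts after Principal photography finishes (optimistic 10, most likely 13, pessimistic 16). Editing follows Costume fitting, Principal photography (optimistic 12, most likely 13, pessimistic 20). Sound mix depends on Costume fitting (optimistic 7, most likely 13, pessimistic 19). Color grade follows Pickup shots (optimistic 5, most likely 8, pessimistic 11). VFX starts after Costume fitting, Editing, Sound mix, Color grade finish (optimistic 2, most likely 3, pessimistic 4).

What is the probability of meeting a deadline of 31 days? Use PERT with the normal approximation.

te_Costume fitting = (1 + 4·2 + 3)/6 = 12/6 = 2; σ²_Costume fitting = ((3−1)/6)² = 0.111
te_Principal photography = (7 + 4·11 + 15)/6 = 66/6 = 11; σ²_Principal photography = ((15−7)/6)² = 1.778
te_Pickup shots = (10 + 4·13 + 16)/6 = 78/6 = 13; σ²_Pickup shots = ((16−10)/6)² = 1.000
te_Editing = (12 + 4·13 + 20)/6 = 84/6 = 14; σ²_Editing = ((20−12)/6)² = 1.778
te_Sound mix = (7 + 4·13 + 19)/6 = 78/6 = 13; σ²_Sound mix = ((19−7)/6)² = 4.000
te_Color grade = (5 + 4·8 + 11)/6 = 48/6 = 8; σ²_Color grade = ((11−5)/6)² = 1.000
te_VFX = (2 + 4·3 + 4)/6 = 18/6 = 3; σ²_VFX = ((4−2)/6)² = 0.111

Forward pass:
ES_Costume fitting = 0; EF_Costume fitting = 2
ES_Principal photography = 0; EF_Principal photography = 11
ES_Pickup shots = 11; EF_Pickup shots = 11+13 = 24
ES_Editing = max(EF_Costume fitting=2, EF_Principal photography=11) = 11; EF_Editing = 11+14 = 25
ES_Sound mix = 2; EF_Sound mix = 2+13 = 15
ES_Color grade = 24; EF_Color grade = 24+8 = 32
ES_VFX = max(EF_Costume fitting=2, EF_Editing=25, EF_Sound mix=15, EF_Color grade=32) = 32; EF_VFX = 32+3 = 35
Expected project duration μ = 35 days. Critical path: Principal photography → Pickup shots → Color grade → VFX.

Variance along critical path = 1.778 + 1.000 + 1.000 + 0.111 = 3.889; σ = √3.889 = 1.972 days.
Z = (31 − 35) / 1.972 = -2.028
P(T ≤ 31) = Φ(-2.028) ≈ 0.021

0.021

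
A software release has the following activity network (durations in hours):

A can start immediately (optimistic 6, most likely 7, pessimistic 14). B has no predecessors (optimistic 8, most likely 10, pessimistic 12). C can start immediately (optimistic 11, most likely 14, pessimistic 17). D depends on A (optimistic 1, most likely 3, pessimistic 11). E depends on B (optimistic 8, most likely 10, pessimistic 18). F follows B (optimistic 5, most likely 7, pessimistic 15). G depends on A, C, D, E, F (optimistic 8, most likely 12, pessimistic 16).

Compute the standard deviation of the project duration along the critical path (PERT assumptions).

2.24 hours

te_A = (6 + 4·7 + 14)/6 = 48/6 = 8; σ²_A = ((14−6)/6)² = 1.778
te_B = (8 + 4·10 + 12)/6 = 60/6 = 10; σ²_B = ((12−8)/6)² = 0.444
te_C = (11 + 4·14 + 17)/6 = 84/6 = 14; σ²_C = ((17−11)/6)² = 1.000
te_D = (1 + 4·3 + 11)/6 = 24/6 = 4; σ²_D = ((11−1)/6)² = 2.778
te_E = (8 + 4·10 + 18)/6 = 66/6 = 11; σ²_E = ((18−8)/6)² = 2.778
te_F = (5 + 4·7 + 15)/6 = 48/6 = 8; σ²_F = ((15−5)/6)² = 2.778
te_G = (8 + 4·12 + 16)/6 = 72/6 = 12; σ²_G = ((16−8)/6)² = 1.778

Forward pass:
ES_A = 0; EF_A = 8
ES_B = 0; EF_B = 10
ES_C = 0; EF_C = 14
ES_D = 8; EF_D = 8+4 = 12
ES_E = 10; EF_E = 10+11 = 21
ES_F = 10; EF_F = 10+8 = 18
ES_G = max(EF_A=8, EF_C=14, EF_D=12, EF_E=21, EF_F=18) = 21; EF_G = 21+12 = 33
Expected project duration μ = 33 hours. Critical path: B → E → G.

Variance along critical path = 0.444 + 2.778 + 1.778 = 5.000
σ = √5.000 = 2.236 hours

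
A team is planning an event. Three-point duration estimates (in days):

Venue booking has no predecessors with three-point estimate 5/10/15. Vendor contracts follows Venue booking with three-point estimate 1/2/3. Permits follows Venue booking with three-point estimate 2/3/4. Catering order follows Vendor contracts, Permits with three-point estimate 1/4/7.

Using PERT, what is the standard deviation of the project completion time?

1.97 days

te_Venue booking = (5 + 4·10 + 15)/6 = 60/6 = 10; σ²_Venue booking = ((15−5)/6)² = 2.778
te_Vendor contracts = (1 + 4·2 + 3)/6 = 12/6 = 2; σ²_Vendor contracts = ((3−1)/6)² = 0.111
te_Permits = (2 + 4·3 + 4)/6 = 18/6 = 3; σ²_Permits = ((4−2)/6)² = 0.111
te_Catering order = (1 + 4·4 + 7)/6 = 24/6 = 4; σ²_Catering order = ((7−1)/6)² = 1.000

Forward pass:
ES_Venue booking = 0; EF_Venue booking = 10
ES_Vendor contracts = 10; EF_Vendor contracts = 10+2 = 12
ES_Permits = 10; EF_Permits = 10+3 = 13
ES_Catering order = max(EF_Vendor contracts=12, EF_Permits=13) = 13; EF_Catering order = 13+4 = 17
Expected project duration μ = 17 days. Critical path: Venue booking → Permits → Catering order.

Variance along critical path = 2.778 + 0.111 + 1.000 = 3.889
σ = √3.889 = 1.972 days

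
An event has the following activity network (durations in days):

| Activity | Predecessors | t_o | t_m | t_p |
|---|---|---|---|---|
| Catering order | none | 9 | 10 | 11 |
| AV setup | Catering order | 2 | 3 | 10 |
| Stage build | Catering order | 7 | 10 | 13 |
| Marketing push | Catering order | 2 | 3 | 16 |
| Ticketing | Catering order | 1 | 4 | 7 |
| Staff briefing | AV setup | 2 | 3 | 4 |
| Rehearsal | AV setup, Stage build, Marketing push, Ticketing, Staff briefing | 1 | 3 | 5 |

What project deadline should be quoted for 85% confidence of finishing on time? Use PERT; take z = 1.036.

te_Catering order = (9 + 4·10 + 11)/6 = 60/6 = 10; σ²_Catering order = ((11−9)/6)² = 0.111
te_AV setup = (2 + 4·3 + 10)/6 = 24/6 = 4; σ²_AV setup = ((10−2)/6)² = 1.778
te_Stage build = (7 + 4·10 + 13)/6 = 60/6 = 10; σ²_Stage build = ((13−7)/6)² = 1.000
te_Marketing push = (2 + 4·3 + 16)/6 = 30/6 = 5; σ²_Marketing push = ((16−2)/6)² = 5.444
te_Ticketing = (1 + 4·4 + 7)/6 = 24/6 = 4; σ²_Ticketing = ((7−1)/6)² = 1.000
te_Staff briefing = (2 + 4·3 + 4)/6 = 18/6 = 3; σ²_Staff briefing = ((4−2)/6)² = 0.111
te_Rehearsal = (1 + 4·3 + 5)/6 = 18/6 = 3; σ²_Rehearsal = ((5−1)/6)² = 0.444

Forward pass:
ES_Catering order = 0; EF_Catering order = 10
ES_AV setup = 10; EF_AV setup = 10+4 = 14
ES_Stage build = 10; EF_Stage build = 10+10 = 20
ES_Marketing push = 10; EF_Marketing push = 10+5 = 15
ES_Ticketing = 10; EF_Ticketing = 10+4 = 14
ES_Staff briefing = 14; EF_Staff briefing = 14+3 = 17
ES_Rehearsal = max(EF_AV setup=14, EF_Stage build=20, EF_Marketing push=15, EF_Ticketing=14, EF_Staff briefing=17) = 20; EF_Rehearsal = 20+3 = 23
Expected project duration μ = 23 days. Critical path: Catering order → Stage build → Rehearsal.

Variance along critical path = 0.111 + 1.000 + 0.444 = 1.556; σ = 1.247 days.
D = μ + z·σ = 23 + 1.036·1.247 = 24.3 days

24.3 days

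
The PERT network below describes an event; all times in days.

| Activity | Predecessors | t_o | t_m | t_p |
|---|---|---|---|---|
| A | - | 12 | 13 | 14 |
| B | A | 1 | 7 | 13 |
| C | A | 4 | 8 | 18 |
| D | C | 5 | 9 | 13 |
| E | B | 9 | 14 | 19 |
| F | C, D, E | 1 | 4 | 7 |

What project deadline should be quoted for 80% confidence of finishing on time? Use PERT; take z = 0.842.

te_A = (12 + 4·13 + 14)/6 = 78/6 = 13; σ²_A = ((14−12)/6)² = 0.111
te_B = (1 + 4·7 + 13)/6 = 42/6 = 7; σ²_B = ((13−1)/6)² = 4.000
te_C = (4 + 4·8 + 18)/6 = 54/6 = 9; σ²_C = ((18−4)/6)² = 5.444
te_D = (5 + 4·9 + 13)/6 = 54/6 = 9; σ²_D = ((13−5)/6)² = 1.778
te_E = (9 + 4·14 + 19)/6 = 84/6 = 14; σ²_E = ((19−9)/6)² = 2.778
te_F = (1 + 4·4 + 7)/6 = 24/6 = 4; σ²_F = ((7−1)/6)² = 1.000

Forward pass:
ES_A = 0; EF_A = 13
ES_B = 13; EF_B = 13+7 = 20
ES_C = 13; EF_C = 13+9 = 22
ES_D = 22; EF_D = 22+9 = 31
ES_E = 20; EF_E = 20+14 = 34
ES_F = max(EF_C=22, EF_D=31, EF_E=34) = 34; EF_F = 34+4 = 38
Expected project duration μ = 38 days. Critical path: A → B → E → F.

Variance along critical path = 0.111 + 4.000 + 2.778 + 1.000 = 7.889; σ = 2.809 days.
D = μ + z·σ = 38 + 0.842·2.809 = 40.4 days

40.4 days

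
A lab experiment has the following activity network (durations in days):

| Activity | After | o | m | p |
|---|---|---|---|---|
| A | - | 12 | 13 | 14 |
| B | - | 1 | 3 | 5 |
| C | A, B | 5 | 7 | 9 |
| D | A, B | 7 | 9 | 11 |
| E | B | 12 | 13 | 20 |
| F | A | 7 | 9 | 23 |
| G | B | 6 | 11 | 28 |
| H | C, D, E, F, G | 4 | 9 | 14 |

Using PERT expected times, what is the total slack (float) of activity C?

4 days

te_A = (12 + 4·13 + 14)/6 = 78/6 = 13
te_B = (1 + 4·3 + 5)/6 = 18/6 = 3
te_C = (5 + 4·7 + 9)/6 = 42/6 = 7
te_D = (7 + 4·9 + 11)/6 = 54/6 = 9
te_E = (12 + 4·13 + 20)/6 = 84/6 = 14
te_F = (7 + 4·9 + 23)/6 = 66/6 = 11
te_G = (6 + 4·11 + 28)/6 = 78/6 = 13
te_H = (4 + 4·9 + 14)/6 = 54/6 = 9

Forward pass:
ES_A = 0; EF_A = 13
ES_B = 0; EF_B = 3
ES_C = max(EF_A=13, EF_B=3) = 13; EF_C = 13+7 = 20
ES_D = max(EF_A=13, EF_B=3) = 13; EF_D = 13+9 = 22
ES_E = 3; EF_E = 3+14 = 17
ES_F = 13; EF_F = 13+11 = 24
ES_G = 3; EF_G = 3+13 = 16
ES_H = max(EF_C=20, EF_D=22, EF_E=17, EF_F=24, EF_G=16) = 24; EF_H = 24+9 = 33
Expected project duration μ = 33 days. Critical path: A → F → H.

Backward pass:
LF_H = 33; LS_H = 33−9 = 24
LF_G = LS_H = 24; LS_G = 24−13 = 11
LF_F = LS_H = 24; LS_F = 24−11 = 13
LF_E = LS_H = 24; LS_E = 24−14 = 10
LF_D = LS_H = 24; LS_D = 24−9 = 15
LF_C = LS_H = 24; LS_C = 24−7 = 17
LF_B = min(LS_C=17, LS_D=15, LS_E=10, LS_G=11) = 10; LS_B = 10−3 = 7
LF_A = min(LS_C=17, LS_D=15, LS_F=13) = 13; LS_A = 13−13 = 0
Slack_C = LS_C − ES_C = 17 − 13 = 4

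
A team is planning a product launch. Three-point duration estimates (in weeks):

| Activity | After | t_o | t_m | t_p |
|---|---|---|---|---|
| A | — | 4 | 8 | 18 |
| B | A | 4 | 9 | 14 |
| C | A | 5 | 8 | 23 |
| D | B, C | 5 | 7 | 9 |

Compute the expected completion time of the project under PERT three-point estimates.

26 weeks

te_A = (4 + 4·8 + 18)/6 = 54/6 = 9
te_B = (4 + 4·9 + 14)/6 = 54/6 = 9
te_C = (5 + 4·8 + 23)/6 = 60/6 = 10
te_D = (5 + 4·7 + 9)/6 = 42/6 = 7

Forward pass:
ES_A = 0; EF_A = 9
ES_B = 9; EF_B = 9+9 = 18
ES_C = 9; EF_C = 9+10 = 19
ES_D = max(EF_B=18, EF_C=19) = 19; EF_D = 19+7 = 26
Expected project duration μ = 26 weeks. Critical path: A → C → D.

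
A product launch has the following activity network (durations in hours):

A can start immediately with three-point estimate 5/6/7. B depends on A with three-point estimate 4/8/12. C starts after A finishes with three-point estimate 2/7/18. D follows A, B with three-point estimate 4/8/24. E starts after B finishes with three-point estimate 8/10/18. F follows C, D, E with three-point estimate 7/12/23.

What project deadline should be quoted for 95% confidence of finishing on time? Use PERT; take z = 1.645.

te_A = (5 + 4·6 + 7)/6 = 36/6 = 6; σ²_A = ((7−5)/6)² = 0.111
te_B = (4 + 4·8 + 12)/6 = 48/6 = 8; σ²_B = ((12−4)/6)² = 1.778
te_C = (2 + 4·7 + 18)/6 = 48/6 = 8; σ²_C = ((18−2)/6)² = 7.111
te_D = (4 + 4·8 + 24)/6 = 60/6 = 10; σ²_D = ((24−4)/6)² = 11.111
te_E = (8 + 4·10 + 18)/6 = 66/6 = 11; σ²_E = ((18−8)/6)² = 2.778
te_F = (7 + 4·12 + 23)/6 = 78/6 = 13; σ²_F = ((23−7)/6)² = 7.111

Forward pass:
ES_A = 0; EF_A = 6
ES_B = 6; EF_B = 6+8 = 14
ES_C = 6; EF_C = 6+8 = 14
ES_D = max(EF_A=6, EF_B=14) = 14; EF_D = 14+10 = 24
ES_E = 14; EF_E = 14+11 = 25
ES_F = max(EF_C=14, EF_D=24, EF_E=25) = 25; EF_F = 25+13 = 38
Expected project duration μ = 38 hours. Critical path: A → B → E → F.

Variance along critical path = 0.111 + 1.778 + 2.778 + 7.111 = 11.778; σ = 3.432 hours.
D = μ + z·σ = 38 + 1.645·3.432 = 43.6 hours

43.6 hours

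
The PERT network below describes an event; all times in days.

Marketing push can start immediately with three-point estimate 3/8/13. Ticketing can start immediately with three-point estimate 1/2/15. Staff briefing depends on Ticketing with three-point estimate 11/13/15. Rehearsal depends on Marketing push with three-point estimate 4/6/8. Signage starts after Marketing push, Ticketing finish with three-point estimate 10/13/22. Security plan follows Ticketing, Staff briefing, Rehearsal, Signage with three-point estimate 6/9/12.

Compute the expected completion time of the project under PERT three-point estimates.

te_Marketing push = (3 + 4·8 + 13)/6 = 48/6 = 8
te_Ticketing = (1 + 4·2 + 15)/6 = 24/6 = 4
te_Staff briefing = (11 + 4·13 + 15)/6 = 78/6 = 13
te_Rehearsal = (4 + 4·6 + 8)/6 = 36/6 = 6
te_Signage = (10 + 4·13 + 22)/6 = 84/6 = 14
te_Security plan = (6 + 4·9 + 12)/6 = 54/6 = 9

Forward pass:
ES_Marketing push = 0; EF_Marketing push = 8
ES_Ticketing = 0; EF_Ticketing = 4
ES_Staff briefing = 4; EF_Staff briefing = 4+13 = 17
ES_Rehearsal = 8; EF_Rehearsal = 8+6 = 14
ES_Signage = max(EF_Marketing push=8, EF_Ticketing=4) = 8; EF_Signage = 8+14 = 22
ES_Security plan = max(EF_Ticketing=4, EF_Staff briefing=17, EF_Rehearsal=14, EF_Signage=22) = 22; EF_Security plan = 22+9 = 31
Expected project duration μ = 31 days. Critical path: Marketing push → Signage → Security plan.

31 days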